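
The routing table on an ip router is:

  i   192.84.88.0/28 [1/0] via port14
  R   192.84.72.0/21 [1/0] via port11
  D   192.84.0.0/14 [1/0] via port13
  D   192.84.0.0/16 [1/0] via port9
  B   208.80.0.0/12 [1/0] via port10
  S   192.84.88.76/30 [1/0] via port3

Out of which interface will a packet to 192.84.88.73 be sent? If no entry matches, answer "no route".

Routes whose prefix contains 192.84.88.73:
  192.84.0.0/14 (192.84.0.0 - 192.87.255.255) -> port13
  192.84.0.0/16 (192.84.0.0 - 192.84.255.255) -> port9
More-specific entries that do NOT match:
  192.84.88.76/30 (192.84.88.76 - 192.84.88.79) does not contain 192.84.88.73
  192.84.88.0/28 (192.84.88.0 - 192.84.88.15) does not contain 192.84.88.73
  192.84.72.0/21 (192.84.72.0 - 192.84.79.255) does not contain 192.84.88.73
Longest matching prefix is /16 -> interface port9.

port9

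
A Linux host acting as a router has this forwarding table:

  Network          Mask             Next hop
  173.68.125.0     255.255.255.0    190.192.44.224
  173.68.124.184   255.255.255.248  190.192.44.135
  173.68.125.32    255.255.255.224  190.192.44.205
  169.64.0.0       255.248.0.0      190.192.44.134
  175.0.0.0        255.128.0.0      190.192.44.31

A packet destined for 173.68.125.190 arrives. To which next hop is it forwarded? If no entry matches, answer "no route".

Routes whose prefix contains 173.68.125.190:
  173.68.125.0/24 (173.68.125.0 - 173.68.125.255) -> 190.192.44.224
More-specific entries that do NOT match:
  173.68.124.184/29 (173.68.124.184 - 173.68.124.191) does not contain 173.68.125.190
  173.68.125.32/27 (173.68.125.32 - 173.68.125.63) does not contain 173.68.125.190
Longest matching prefix is /24 -> next hop 190.192.44.224.

190.192.44.224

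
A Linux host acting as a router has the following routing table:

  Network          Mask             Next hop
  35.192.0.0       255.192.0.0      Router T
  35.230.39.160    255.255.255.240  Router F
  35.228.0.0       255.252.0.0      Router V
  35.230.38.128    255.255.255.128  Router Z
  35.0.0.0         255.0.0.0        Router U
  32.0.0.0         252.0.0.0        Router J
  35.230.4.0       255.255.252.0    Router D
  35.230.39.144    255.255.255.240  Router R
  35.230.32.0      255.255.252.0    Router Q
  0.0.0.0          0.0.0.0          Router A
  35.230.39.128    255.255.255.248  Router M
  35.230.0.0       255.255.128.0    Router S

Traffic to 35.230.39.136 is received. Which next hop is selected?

Routes whose prefix contains 35.230.39.136:
  0.0.0.0/0 (default, matches everything) -> Router A
  32.0.0.0/6 (32.0.0.0 - 35.255.255.255) -> Router J
  35.0.0.0/8 (35.0.0.0 - 35.255.255.255) -> Router U
  35.192.0.0/10 (35.192.0.0 - 35.255.255.255) -> Router T
  35.228.0.0/14 (35.228.0.0 - 35.231.255.255) -> Router V
  35.230.0.0/17 (35.230.0.0 - 35.230.127.255) -> Router S
More-specific entries that do NOT match:
  35.230.39.128/29 (35.230.39.128 - 35.230.39.135) does not contain 35.230.39.136
  35.230.39.160/28 (35.230.39.160 - 35.230.39.175) does not contain 35.230.39.136
  35.230.39.144/28 (35.230.39.144 - 35.230.39.159) does not contain 35.230.39.136
  35.230.38.128/25 (35.230.38.128 - 35.230.38.255) does not contain 35.230.39.136
  35.230.4.0/22 (35.230.4.0 - 35.230.7.255) does not contain 35.230.39.136
  35.230.32.0/22 (35.230.32.0 - 35.230.35.255) does not contain 35.230.39.136
Longest matching prefix is /17 -> next hop Router S.

Router S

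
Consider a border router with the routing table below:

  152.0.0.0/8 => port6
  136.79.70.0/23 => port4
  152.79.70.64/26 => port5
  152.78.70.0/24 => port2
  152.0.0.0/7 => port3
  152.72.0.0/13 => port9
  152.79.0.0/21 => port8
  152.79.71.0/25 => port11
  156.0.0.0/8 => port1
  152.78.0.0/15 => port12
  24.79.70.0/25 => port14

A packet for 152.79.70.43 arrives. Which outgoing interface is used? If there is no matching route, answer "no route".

Routes whose prefix contains 152.79.70.43:
  152.0.0.0/7 (152.0.0.0 - 153.255.255.255) -> port3
  152.0.0.0/8 (152.0.0.0 - 152.255.255.255) -> port6
  152.72.0.0/13 (152.72.0.0 - 152.79.255.255) -> port9
  152.78.0.0/15 (152.78.0.0 - 152.79.255.255) -> port12
More-specific entries that do NOT match:
  152.79.70.64/26 (152.79.70.64 - 152.79.70.127) does not contain 152.79.70.43
  152.79.71.0/25 (152.79.71.0 - 152.79.71.127) does not contain 152.79.70.43
  24.79.70.0/25 (24.79.70.0 - 24.79.70.127) does not contain 152.79.70.43
  152.78.70.0/24 (152.78.70.0 - 152.78.70.255) does not contain 152.79.70.43
  136.79.70.0/23 (136.79.70.0 - 136.79.71.255) does not contain 152.79.70.43
  152.79.0.0/21 (152.79.0.0 - 152.79.7.255) does not contain 152.79.70.43
Longest matching prefix is /15 -> interface port12.

port12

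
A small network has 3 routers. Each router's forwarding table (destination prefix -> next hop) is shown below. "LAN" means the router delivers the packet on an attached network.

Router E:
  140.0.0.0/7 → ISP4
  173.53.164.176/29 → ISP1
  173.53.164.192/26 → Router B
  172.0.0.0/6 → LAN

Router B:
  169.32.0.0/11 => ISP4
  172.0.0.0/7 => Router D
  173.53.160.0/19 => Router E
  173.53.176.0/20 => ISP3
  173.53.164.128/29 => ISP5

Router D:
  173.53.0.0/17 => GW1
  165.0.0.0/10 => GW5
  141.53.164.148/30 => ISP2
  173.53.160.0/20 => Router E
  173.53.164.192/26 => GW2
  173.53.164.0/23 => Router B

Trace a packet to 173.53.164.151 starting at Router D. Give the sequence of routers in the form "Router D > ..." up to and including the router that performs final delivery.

At Router D: longest match for 173.53.164.151 is 173.53.164.0/23 -> Router B
At Router B: longest match for 173.53.164.151 is 173.53.160.0/19 -> Router E
At Router E: longest match for 173.53.164.151 is 172.0.0.0/6 -> LAN

Router D > Router B > Router E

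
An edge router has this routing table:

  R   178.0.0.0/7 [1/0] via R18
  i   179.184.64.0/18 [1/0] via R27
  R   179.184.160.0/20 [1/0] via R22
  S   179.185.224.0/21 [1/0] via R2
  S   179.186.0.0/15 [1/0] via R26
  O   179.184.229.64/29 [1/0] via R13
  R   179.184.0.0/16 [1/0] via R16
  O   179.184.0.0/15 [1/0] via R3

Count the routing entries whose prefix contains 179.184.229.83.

3

Prefixes containing 179.184.229.83:
  178.0.0.0/7 (178.0.0.0 - 179.255.255.255)
  179.184.0.0/15 (179.184.0.0 - 179.185.255.255)
  179.184.0.0/16 (179.184.0.0 - 179.184.255.255)
Total matching entries: 3.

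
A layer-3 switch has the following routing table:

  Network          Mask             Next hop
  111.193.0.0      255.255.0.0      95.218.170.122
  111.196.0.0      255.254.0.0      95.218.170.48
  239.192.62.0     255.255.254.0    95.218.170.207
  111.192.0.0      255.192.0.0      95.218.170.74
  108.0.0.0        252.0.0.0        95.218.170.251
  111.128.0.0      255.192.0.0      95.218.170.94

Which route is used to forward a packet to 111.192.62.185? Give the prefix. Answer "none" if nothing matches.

111.192.0.0/10

Entries matching 111.192.62.185:
  108.0.0.0/6 (108.0.0.0 - 111.255.255.255)
  111.192.0.0/10 (111.192.0.0 - 111.255.255.255)
Most specific is 111.192.0.0/10.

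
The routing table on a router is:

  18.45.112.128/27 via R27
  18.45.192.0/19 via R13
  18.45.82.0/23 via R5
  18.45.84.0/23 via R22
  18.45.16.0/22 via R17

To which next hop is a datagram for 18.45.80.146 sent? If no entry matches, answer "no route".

No entry's prefix contains 18.45.80.146; there is no default route.

no route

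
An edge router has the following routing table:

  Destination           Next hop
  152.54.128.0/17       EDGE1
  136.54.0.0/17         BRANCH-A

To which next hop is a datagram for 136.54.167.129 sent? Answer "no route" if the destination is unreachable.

No entry's prefix contains 136.54.167.129; there is no default route.

no route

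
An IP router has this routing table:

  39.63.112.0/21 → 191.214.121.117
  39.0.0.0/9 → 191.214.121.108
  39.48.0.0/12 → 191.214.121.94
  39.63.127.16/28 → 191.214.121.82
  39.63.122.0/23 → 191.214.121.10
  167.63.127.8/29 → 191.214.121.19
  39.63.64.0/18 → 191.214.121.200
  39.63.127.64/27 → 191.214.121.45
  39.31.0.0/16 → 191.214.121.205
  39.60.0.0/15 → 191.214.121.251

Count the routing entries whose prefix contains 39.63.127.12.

3

Prefixes containing 39.63.127.12:
  39.0.0.0/9 (39.0.0.0 - 39.127.255.255)
  39.48.0.0/12 (39.48.0.0 - 39.63.255.255)
  39.63.64.0/18 (39.63.64.0 - 39.63.127.255)
Total matching entries: 3.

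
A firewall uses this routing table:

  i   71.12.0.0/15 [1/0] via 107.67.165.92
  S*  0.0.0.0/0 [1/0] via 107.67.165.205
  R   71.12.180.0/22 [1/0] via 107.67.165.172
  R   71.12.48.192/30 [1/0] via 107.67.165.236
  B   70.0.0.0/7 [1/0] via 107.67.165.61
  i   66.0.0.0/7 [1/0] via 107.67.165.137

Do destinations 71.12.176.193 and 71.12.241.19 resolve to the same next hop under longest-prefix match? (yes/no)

yes

71.12.176.193: longest match 71.12.0.0/15 -> 107.67.165.92
71.12.241.19: longest match 71.12.0.0/15 -> 107.67.165.92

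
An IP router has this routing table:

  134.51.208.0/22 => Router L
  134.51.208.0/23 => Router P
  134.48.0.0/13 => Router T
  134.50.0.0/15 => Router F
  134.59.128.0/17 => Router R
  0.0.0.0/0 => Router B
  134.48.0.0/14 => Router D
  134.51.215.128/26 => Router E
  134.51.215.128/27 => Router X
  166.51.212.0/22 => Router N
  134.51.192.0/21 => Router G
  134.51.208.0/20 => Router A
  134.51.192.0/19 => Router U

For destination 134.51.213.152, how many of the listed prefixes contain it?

6

Prefixes containing 134.51.213.152:
  0.0.0.0/0 (default, matches everything)
  134.48.0.0/13 (134.48.0.0 - 134.55.255.255)
  134.48.0.0/14 (134.48.0.0 - 134.51.255.255)
  134.50.0.0/15 (134.50.0.0 - 134.51.255.255)
  134.51.192.0/19 (134.51.192.0 - 134.51.223.255)
  134.51.208.0/20 (134.51.208.0 - 134.51.223.255)
Total matching entries: 6.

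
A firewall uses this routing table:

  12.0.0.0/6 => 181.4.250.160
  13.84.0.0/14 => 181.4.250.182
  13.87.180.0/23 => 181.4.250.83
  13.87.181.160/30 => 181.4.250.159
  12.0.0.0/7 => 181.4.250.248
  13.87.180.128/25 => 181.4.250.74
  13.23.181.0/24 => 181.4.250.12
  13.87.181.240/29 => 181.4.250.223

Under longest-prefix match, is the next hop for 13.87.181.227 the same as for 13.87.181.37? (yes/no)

13.87.181.227: longest match 13.87.180.0/23 -> 181.4.250.83
13.87.181.37: longest match 13.87.180.0/23 -> 181.4.250.83

yes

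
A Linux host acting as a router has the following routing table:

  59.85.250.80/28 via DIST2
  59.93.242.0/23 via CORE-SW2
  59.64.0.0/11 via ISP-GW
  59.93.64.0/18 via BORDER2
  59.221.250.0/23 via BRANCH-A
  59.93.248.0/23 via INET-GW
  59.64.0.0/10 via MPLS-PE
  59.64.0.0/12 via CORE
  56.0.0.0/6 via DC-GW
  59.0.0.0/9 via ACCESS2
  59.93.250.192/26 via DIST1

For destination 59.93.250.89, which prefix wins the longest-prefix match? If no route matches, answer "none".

Entries matching 59.93.250.89:
  56.0.0.0/6 (56.0.0.0 - 59.255.255.255)
  59.0.0.0/9 (59.0.0.0 - 59.127.255.255)
  59.64.0.0/10 (59.64.0.0 - 59.127.255.255)
  59.64.0.0/11 (59.64.0.0 - 59.95.255.255)
Most specific is 59.64.0.0/11.

59.64.0.0/11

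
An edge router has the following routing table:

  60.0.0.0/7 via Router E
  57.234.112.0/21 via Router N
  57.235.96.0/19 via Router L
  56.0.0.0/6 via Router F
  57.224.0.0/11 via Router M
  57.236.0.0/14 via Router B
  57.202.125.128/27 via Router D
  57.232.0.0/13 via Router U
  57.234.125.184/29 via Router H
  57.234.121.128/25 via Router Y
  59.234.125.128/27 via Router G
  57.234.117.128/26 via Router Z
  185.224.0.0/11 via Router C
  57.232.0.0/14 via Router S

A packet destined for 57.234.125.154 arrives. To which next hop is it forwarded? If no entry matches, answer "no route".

Routes whose prefix contains 57.234.125.154:
  56.0.0.0/6 (56.0.0.0 - 59.255.255.255) -> Router F
  57.224.0.0/11 (57.224.0.0 - 57.255.255.255) -> Router M
  57.232.0.0/13 (57.232.0.0 - 57.239.255.255) -> Router U
  57.232.0.0/14 (57.232.0.0 - 57.235.255.255) -> Router S
More-specific entries that do NOT match:
  57.234.125.184/29 (57.234.125.184 - 57.234.125.191) does not contain 57.234.125.154
  57.202.125.128/27 (57.202.125.128 - 57.202.125.159) does not contain 57.234.125.154
  59.234.125.128/27 (59.234.125.128 - 59.234.125.159) does not contain 57.234.125.154
  57.234.117.128/26 (57.234.117.128 - 57.234.117.191) does not contain 57.234.125.154
  57.234.121.128/25 (57.234.121.128 - 57.234.121.255) does not contain 57.234.125.154
  57.234.112.0/21 (57.234.112.0 - 57.234.119.255) does not contain 57.234.125.154
  57.235.96.0/19 (57.235.96.0 - 57.235.127.255) does not contain 57.234.125.154
Longest matching prefix is /14 -> next hop Router S.

Router S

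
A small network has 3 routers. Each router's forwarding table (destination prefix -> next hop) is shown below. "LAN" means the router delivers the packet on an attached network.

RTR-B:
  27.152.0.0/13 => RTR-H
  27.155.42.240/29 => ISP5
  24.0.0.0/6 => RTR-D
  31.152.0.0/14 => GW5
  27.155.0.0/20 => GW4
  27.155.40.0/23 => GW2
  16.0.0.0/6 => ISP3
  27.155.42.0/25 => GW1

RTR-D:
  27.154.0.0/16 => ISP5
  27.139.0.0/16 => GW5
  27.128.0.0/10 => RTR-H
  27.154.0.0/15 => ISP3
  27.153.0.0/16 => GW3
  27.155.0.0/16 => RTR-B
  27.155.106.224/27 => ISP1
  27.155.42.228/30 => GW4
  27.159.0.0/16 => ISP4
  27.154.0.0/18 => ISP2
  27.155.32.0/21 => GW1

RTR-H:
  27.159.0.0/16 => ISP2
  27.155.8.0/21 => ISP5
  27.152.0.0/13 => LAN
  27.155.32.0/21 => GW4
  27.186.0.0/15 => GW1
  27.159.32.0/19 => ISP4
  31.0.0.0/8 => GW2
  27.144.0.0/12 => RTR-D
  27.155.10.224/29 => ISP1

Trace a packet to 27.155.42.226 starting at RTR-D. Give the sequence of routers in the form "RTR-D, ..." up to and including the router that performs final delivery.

RTR-D, RTR-B, RTR-H

At RTR-D: longest match for 27.155.42.226 is 27.155.0.0/16 -> RTR-B
At RTR-B: longest match for 27.155.42.226 is 27.152.0.0/13 -> RTR-H
At RTR-H: longest match for 27.155.42.226 is 27.152.0.0/13 -> LAN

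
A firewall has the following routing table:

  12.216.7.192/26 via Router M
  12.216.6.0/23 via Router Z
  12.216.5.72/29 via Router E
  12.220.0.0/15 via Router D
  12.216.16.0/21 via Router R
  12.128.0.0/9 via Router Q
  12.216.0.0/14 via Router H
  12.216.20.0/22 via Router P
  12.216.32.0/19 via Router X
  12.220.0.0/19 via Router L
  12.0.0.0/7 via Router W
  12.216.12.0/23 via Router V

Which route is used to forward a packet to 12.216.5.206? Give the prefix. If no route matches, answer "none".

Entries matching 12.216.5.206:
  12.0.0.0/7 (12.0.0.0 - 13.255.255.255)
  12.128.0.0/9 (12.128.0.0 - 12.255.255.255)
  12.216.0.0/14 (12.216.0.0 - 12.219.255.255)
Most specific is 12.216.0.0/14.

12.216.0.0/14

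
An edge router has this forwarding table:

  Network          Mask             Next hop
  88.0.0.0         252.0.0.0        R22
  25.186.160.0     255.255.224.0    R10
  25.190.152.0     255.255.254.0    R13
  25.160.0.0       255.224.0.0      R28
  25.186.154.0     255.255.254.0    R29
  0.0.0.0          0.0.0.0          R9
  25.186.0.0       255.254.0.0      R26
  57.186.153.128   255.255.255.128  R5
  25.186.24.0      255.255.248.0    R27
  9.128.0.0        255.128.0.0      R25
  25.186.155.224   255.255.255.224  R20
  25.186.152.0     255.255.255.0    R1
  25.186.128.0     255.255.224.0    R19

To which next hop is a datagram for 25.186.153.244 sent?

Routes whose prefix contains 25.186.153.244:
  0.0.0.0/0 (default, matches everything) -> R9
  25.160.0.0/11 (25.160.0.0 - 25.191.255.255) -> R28
  25.186.0.0/15 (25.186.0.0 - 25.187.255.255) -> R26
  25.186.128.0/19 (25.186.128.0 - 25.186.159.255) -> R19
More-specific entries that do NOT match:
  25.186.155.224/27 (25.186.155.224 - 25.186.155.255) does not contain 25.186.153.244
  57.186.153.128/25 (57.186.153.128 - 57.186.153.255) does not contain 25.186.153.244
  25.186.152.0/24 (25.186.152.0 - 25.186.152.255) does not contain 25.186.153.244
  25.190.152.0/23 (25.190.152.0 - 25.190.153.255) does not contain 25.186.153.244
  25.186.154.0/23 (25.186.154.0 - 25.186.155.255) does not contain 25.186.153.244
  25.186.24.0/21 (25.186.24.0 - 25.186.31.255) does not contain 25.186.153.244
Longest matching prefix is /19 -> next hop R19.

R19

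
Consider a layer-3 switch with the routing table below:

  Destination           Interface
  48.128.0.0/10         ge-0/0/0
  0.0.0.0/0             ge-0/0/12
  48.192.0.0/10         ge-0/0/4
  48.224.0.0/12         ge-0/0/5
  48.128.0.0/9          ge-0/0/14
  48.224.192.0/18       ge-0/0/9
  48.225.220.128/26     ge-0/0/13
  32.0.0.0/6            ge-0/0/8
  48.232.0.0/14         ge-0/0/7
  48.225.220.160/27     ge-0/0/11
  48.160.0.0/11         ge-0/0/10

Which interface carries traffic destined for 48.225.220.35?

ge-0/0/5

Routes whose prefix contains 48.225.220.35:
  0.0.0.0/0 (default, matches everything) -> ge-0/0/12
  48.128.0.0/9 (48.128.0.0 - 48.255.255.255) -> ge-0/0/14
  48.192.0.0/10 (48.192.0.0 - 48.255.255.255) -> ge-0/0/4
  48.224.0.0/12 (48.224.0.0 - 48.239.255.255) -> ge-0/0/5
More-specific entries that do NOT match:
  48.225.220.160/27 (48.225.220.160 - 48.225.220.191) does not contain 48.225.220.35
  48.225.220.128/26 (48.225.220.128 - 48.225.220.191) does not contain 48.225.220.35
  48.224.192.0/18 (48.224.192.0 - 48.224.255.255) does not contain 48.225.220.35
  48.232.0.0/14 (48.232.0.0 - 48.235.255.255) does not contain 48.225.220.35
Longest matching prefix is /12 -> interface ge-0/0/5.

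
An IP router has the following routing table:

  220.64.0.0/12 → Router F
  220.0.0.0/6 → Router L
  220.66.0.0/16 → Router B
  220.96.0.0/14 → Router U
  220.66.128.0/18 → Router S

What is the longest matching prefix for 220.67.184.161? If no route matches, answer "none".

220.64.0.0/12

Entries matching 220.67.184.161:
  220.0.0.0/6 (220.0.0.0 - 223.255.255.255)
  220.64.0.0/12 (220.64.0.0 - 220.79.255.255)
Most specific is 220.64.0.0/12.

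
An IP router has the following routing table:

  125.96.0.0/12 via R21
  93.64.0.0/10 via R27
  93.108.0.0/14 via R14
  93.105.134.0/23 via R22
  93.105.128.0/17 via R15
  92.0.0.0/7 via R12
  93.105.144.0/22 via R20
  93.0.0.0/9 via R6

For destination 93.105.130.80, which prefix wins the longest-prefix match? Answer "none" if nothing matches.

Entries matching 93.105.130.80:
  92.0.0.0/7 (92.0.0.0 - 93.255.255.255)
  93.0.0.0/9 (93.0.0.0 - 93.127.255.255)
  93.64.0.0/10 (93.64.0.0 - 93.127.255.255)
  93.105.128.0/17 (93.105.128.0 - 93.105.255.255)
Most specific is 93.105.128.0/17.

93.105.128.0/17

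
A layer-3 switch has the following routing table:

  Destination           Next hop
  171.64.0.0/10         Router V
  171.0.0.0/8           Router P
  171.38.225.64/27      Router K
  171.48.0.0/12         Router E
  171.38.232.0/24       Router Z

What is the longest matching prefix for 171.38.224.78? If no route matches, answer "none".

171.0.0.0/8

Entries matching 171.38.224.78:
  171.0.0.0/8 (171.0.0.0 - 171.255.255.255)
Most specific is 171.0.0.0/8.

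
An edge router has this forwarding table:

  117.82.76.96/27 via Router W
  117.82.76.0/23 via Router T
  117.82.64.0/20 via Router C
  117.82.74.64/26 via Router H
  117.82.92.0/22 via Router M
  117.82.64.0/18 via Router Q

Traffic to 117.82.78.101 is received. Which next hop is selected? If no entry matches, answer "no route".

Router C

Routes whose prefix contains 117.82.78.101:
  117.82.64.0/18 (117.82.64.0 - 117.82.127.255) -> Router Q
  117.82.64.0/20 (117.82.64.0 - 117.82.79.255) -> Router C
More-specific entries that do NOT match:
  117.82.76.96/27 (117.82.76.96 - 117.82.76.127) does not contain 117.82.78.101
  117.82.74.64/26 (117.82.74.64 - 117.82.74.127) does not contain 117.82.78.101
  117.82.76.0/23 (117.82.76.0 - 117.82.77.255) does not contain 117.82.78.101
  117.82.92.0/22 (117.82.92.0 - 117.82.95.255) does not contain 117.82.78.101
Longest matching prefix is /20 -> next hop Router C.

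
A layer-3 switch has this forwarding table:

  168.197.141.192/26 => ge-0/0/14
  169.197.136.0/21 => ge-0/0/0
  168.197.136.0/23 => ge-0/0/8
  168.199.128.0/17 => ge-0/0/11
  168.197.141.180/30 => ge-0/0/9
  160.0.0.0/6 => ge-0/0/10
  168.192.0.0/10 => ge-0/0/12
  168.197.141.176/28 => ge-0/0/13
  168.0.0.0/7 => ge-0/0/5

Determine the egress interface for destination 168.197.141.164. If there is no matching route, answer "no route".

Routes whose prefix contains 168.197.141.164:
  168.0.0.0/7 (168.0.0.0 - 169.255.255.255) -> ge-0/0/5
  168.192.0.0/10 (168.192.0.0 - 168.255.255.255) -> ge-0/0/12
More-specific entries that do NOT match:
  168.197.141.180/30 (168.197.141.180 - 168.197.141.183) does not contain 168.197.141.164
  168.197.141.176/28 (168.197.141.176 - 168.197.141.191) does not contain 168.197.141.164
  168.197.141.192/26 (168.197.141.192 - 168.197.141.255) does not contain 168.197.141.164
  168.197.136.0/23 (168.197.136.0 - 168.197.137.255) does not contain 168.197.141.164
  169.197.136.0/21 (169.197.136.0 - 169.197.143.255) does not contain 168.197.141.164
  168.199.128.0/17 (168.199.128.0 - 168.199.255.255) does not contain 168.197.141.164
Longest matching prefix is /10 -> interface ge-0/0/12.

ge-0/0/12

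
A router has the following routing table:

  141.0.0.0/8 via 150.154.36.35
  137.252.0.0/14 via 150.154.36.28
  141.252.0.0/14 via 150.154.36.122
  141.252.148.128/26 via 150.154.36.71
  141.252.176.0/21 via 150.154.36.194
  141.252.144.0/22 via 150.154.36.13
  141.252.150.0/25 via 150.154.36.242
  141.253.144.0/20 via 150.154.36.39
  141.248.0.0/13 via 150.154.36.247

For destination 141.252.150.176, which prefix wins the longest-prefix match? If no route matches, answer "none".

141.252.0.0/14

Entries matching 141.252.150.176:
  141.0.0.0/8 (141.0.0.0 - 141.255.255.255)
  141.248.0.0/13 (141.248.0.0 - 141.255.255.255)
  141.252.0.0/14 (141.252.0.0 - 141.255.255.255)
Most specific is 141.252.0.0/14.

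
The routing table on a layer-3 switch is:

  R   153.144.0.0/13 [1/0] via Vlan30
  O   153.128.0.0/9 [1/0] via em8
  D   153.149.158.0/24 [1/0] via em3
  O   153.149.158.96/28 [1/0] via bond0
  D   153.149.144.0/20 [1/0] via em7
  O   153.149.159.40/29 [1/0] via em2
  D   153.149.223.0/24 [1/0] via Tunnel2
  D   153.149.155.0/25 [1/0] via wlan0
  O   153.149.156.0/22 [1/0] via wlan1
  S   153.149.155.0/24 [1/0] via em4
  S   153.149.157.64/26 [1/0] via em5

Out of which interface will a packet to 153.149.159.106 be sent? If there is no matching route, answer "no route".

wlan1

Routes whose prefix contains 153.149.159.106:
  153.128.0.0/9 (153.128.0.0 - 153.255.255.255) -> em8
  153.144.0.0/13 (153.144.0.0 - 153.151.255.255) -> Vlan30
  153.149.144.0/20 (153.149.144.0 - 153.149.159.255) -> em7
  153.149.156.0/22 (153.149.156.0 - 153.149.159.255) -> wlan1
More-specific entries that do NOT match:
  153.149.159.40/29 (153.149.159.40 - 153.149.159.47) does not contain 153.149.159.106
  153.149.158.96/28 (153.149.158.96 - 153.149.158.111) does not contain 153.149.159.106
  153.149.157.64/26 (153.149.157.64 - 153.149.157.127) does not contain 153.149.159.106
  153.149.155.0/25 (153.149.155.0 - 153.149.155.127) does not contain 153.149.159.106
  153.149.158.0/24 (153.149.158.0 - 153.149.158.255) does not contain 153.149.159.106
  153.149.223.0/24 (153.149.223.0 - 153.149.223.255) does not contain 153.149.159.106
  153.149.155.0/24 (153.149.155.0 - 153.149.155.255) does not contain 153.149.159.106
Longest matching prefix is /22 -> interface wlan1.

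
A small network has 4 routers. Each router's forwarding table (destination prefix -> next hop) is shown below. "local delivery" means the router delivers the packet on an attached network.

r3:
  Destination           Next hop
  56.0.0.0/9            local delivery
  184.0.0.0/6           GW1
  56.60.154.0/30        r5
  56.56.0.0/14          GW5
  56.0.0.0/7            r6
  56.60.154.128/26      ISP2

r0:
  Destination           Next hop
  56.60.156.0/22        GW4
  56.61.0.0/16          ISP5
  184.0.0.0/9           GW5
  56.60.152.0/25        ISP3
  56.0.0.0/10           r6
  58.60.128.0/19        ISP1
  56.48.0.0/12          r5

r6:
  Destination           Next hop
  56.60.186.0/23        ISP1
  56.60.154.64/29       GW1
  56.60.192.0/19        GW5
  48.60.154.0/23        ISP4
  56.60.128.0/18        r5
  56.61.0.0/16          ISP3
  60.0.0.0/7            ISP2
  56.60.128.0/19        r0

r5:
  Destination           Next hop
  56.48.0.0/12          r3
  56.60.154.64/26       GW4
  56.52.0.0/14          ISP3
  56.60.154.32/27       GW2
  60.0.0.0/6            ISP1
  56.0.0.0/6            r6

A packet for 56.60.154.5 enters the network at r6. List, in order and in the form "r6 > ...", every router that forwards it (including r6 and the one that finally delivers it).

At r6: longest match for 56.60.154.5 is 56.60.128.0/19 -> r0
At r0: longest match for 56.60.154.5 is 56.48.0.0/12 -> r5
At r5: longest match for 56.60.154.5 is 56.48.0.0/12 -> r3
At r3: longest match for 56.60.154.5 is 56.0.0.0/9 -> local delivery

r6 > r0 > r5 > r3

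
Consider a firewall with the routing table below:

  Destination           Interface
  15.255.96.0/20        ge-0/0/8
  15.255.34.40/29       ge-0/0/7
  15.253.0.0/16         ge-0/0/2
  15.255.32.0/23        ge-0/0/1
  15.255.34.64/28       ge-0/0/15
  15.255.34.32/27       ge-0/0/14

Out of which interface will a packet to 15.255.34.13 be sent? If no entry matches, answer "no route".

No entry's prefix contains 15.255.34.13; there is no default route.

no route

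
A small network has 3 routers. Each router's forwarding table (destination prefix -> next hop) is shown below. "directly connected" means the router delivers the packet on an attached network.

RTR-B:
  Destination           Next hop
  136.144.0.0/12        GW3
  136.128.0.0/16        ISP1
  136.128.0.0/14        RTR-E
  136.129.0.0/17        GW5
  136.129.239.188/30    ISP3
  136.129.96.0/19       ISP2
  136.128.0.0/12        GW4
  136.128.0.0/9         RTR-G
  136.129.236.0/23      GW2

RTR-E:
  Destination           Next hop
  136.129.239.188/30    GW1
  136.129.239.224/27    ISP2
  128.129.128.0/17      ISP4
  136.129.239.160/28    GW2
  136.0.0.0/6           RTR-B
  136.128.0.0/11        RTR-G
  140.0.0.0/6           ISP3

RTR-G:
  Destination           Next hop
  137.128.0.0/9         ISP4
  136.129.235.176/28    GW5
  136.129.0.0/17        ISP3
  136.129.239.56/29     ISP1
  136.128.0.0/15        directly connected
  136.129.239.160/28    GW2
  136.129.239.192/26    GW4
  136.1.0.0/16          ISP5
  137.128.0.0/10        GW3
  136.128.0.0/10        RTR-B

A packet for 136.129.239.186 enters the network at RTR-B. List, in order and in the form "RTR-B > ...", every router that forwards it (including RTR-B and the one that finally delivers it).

At RTR-B: longest match for 136.129.239.186 is 136.128.0.0/14 -> RTR-E
At RTR-E: longest match for 136.129.239.186 is 136.128.0.0/11 -> RTR-G
At RTR-G: longest match for 136.129.239.186 is 136.128.0.0/15 -> directly connected

RTR-B > RTR-E > RTR-G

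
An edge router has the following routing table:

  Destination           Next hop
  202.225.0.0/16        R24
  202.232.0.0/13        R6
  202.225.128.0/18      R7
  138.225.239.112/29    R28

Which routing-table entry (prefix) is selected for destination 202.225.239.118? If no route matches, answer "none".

Entries matching 202.225.239.118:
  202.225.0.0/16 (202.225.0.0 - 202.225.255.255)
Most specific is 202.225.0.0/16.

202.225.0.0/16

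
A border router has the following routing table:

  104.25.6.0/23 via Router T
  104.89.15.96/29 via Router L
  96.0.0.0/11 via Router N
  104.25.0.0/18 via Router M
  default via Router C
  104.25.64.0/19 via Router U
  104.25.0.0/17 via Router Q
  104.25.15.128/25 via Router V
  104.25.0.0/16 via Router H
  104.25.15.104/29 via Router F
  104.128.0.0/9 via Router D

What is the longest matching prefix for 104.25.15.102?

104.25.0.0/18

Entries matching 104.25.15.102:
  0.0.0.0/0 (default, matches everything)
  104.25.0.0/16 (104.25.0.0 - 104.25.255.255)
  104.25.0.0/17 (104.25.0.0 - 104.25.127.255)
  104.25.0.0/18 (104.25.0.0 - 104.25.63.255)
Most specific is 104.25.0.0/18.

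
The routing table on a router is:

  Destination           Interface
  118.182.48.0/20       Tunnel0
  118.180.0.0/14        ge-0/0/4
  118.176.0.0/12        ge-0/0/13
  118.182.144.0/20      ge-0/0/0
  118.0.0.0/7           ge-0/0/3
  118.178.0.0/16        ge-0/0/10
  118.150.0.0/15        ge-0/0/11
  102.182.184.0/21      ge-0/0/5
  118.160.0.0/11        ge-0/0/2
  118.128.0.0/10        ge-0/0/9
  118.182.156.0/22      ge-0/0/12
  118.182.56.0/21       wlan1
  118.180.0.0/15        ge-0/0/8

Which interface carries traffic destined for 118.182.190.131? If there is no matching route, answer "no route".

ge-0/0/4

Routes whose prefix contains 118.182.190.131:
  118.0.0.0/7 (118.0.0.0 - 119.255.255.255) -> ge-0/0/3
  118.128.0.0/10 (118.128.0.0 - 118.191.255.255) -> ge-0/0/9
  118.160.0.0/11 (118.160.0.0 - 118.191.255.255) -> ge-0/0/2
  118.176.0.0/12 (118.176.0.0 - 118.191.255.255) -> ge-0/0/13
  118.180.0.0/14 (118.180.0.0 - 118.183.255.255) -> ge-0/0/4
More-specific entries that do NOT match:
  118.182.156.0/22 (118.182.156.0 - 118.182.159.255) does not contain 118.182.190.131
  102.182.184.0/21 (102.182.184.0 - 102.182.191.255) does not contain 118.182.190.131
  118.182.56.0/21 (118.182.56.0 - 118.182.63.255) does not contain 118.182.190.131
  118.182.48.0/20 (118.182.48.0 - 118.182.63.255) does not contain 118.182.190.131
  118.182.144.0/20 (118.182.144.0 - 118.182.159.255) does not contain 118.182.190.131
  118.178.0.0/16 (118.178.0.0 - 118.178.255.255) does not contain 118.182.190.131
  118.150.0.0/15 (118.150.0.0 - 118.151.255.255) does not contain 118.182.190.131
  118.180.0.0/15 (118.180.0.0 - 118.181.255.255) does not contain 118.182.190.131
Longest matching prefix is /14 -> interface ge-0/0/4.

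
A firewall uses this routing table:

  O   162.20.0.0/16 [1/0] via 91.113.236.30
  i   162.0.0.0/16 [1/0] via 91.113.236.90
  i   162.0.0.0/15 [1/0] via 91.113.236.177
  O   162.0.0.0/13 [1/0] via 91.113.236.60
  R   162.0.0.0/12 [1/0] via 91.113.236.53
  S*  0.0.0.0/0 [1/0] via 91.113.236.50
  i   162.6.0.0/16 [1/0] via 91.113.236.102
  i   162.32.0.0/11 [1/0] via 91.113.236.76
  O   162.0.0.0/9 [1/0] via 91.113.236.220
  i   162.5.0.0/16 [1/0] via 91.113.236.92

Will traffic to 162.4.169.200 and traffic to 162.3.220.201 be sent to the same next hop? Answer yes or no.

162.4.169.200: longest match 162.0.0.0/13 -> 91.113.236.60
162.3.220.201: longest match 162.0.0.0/13 -> 91.113.236.60

yes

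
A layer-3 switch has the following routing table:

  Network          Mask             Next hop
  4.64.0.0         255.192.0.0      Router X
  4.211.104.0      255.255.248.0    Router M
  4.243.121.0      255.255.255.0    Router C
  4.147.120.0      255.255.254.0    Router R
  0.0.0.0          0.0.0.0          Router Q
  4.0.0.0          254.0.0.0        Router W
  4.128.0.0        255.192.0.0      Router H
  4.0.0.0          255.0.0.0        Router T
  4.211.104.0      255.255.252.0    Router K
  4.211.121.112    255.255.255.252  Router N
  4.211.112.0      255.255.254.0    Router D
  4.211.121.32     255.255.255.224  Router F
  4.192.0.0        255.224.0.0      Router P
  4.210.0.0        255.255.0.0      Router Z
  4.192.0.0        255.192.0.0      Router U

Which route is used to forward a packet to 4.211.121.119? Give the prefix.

4.192.0.0/11

Entries matching 4.211.121.119:
  0.0.0.0/0 (default, matches everything)
  4.0.0.0/7 (4.0.0.0 - 5.255.255.255)
  4.0.0.0/8 (4.0.0.0 - 4.255.255.255)
  4.192.0.0/10 (4.192.0.0 - 4.255.255.255)
  4.192.0.0/11 (4.192.0.0 - 4.223.255.255)
Most specific is 4.192.0.0/11.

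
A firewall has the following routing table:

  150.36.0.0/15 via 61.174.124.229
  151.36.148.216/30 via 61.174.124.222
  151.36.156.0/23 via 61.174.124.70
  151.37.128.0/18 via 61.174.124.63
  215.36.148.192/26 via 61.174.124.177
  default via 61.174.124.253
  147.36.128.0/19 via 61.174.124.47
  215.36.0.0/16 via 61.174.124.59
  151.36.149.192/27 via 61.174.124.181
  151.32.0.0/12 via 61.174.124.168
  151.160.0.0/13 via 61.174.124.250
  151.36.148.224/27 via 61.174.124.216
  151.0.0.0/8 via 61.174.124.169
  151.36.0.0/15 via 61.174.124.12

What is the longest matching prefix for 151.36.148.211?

151.36.0.0/15

Entries matching 151.36.148.211:
  0.0.0.0/0 (default, matches everything)
  151.0.0.0/8 (151.0.0.0 - 151.255.255.255)
  151.32.0.0/12 (151.32.0.0 - 151.47.255.255)
  151.36.0.0/15 (151.36.0.0 - 151.37.255.255)
Most specific is 151.36.0.0/15.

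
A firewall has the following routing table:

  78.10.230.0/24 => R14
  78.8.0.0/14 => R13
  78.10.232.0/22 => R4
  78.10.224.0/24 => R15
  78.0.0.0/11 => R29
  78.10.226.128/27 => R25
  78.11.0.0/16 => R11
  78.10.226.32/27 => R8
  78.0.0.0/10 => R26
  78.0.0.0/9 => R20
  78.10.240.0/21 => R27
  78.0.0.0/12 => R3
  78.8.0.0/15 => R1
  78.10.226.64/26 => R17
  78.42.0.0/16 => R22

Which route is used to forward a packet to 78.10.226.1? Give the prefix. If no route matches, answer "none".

78.8.0.0/14

Entries matching 78.10.226.1:
  78.0.0.0/9 (78.0.0.0 - 78.127.255.255)
  78.0.0.0/10 (78.0.0.0 - 78.63.255.255)
  78.0.0.0/11 (78.0.0.0 - 78.31.255.255)
  78.0.0.0/12 (78.0.0.0 - 78.15.255.255)
  78.8.0.0/14 (78.8.0.0 - 78.11.255.255)
Most specific is 78.8.0.0/14.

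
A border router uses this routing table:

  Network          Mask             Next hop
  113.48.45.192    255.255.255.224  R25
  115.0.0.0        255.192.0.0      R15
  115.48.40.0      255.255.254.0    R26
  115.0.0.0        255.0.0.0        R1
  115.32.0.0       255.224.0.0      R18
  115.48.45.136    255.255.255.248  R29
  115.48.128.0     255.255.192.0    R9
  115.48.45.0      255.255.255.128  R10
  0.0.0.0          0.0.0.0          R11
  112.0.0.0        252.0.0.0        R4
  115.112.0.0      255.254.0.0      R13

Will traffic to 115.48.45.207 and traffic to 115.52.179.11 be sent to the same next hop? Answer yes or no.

yes

115.48.45.207: longest match 115.32.0.0/11 -> R18
115.52.179.11: longest match 115.32.0.0/11 -> R18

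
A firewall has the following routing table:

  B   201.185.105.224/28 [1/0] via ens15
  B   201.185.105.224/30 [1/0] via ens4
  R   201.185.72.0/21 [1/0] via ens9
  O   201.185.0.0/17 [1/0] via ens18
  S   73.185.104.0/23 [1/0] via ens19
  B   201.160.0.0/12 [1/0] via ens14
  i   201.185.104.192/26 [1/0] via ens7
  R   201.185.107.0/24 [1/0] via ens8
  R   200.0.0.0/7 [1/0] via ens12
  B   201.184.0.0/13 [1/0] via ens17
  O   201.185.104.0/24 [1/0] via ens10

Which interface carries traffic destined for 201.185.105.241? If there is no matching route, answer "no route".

Routes whose prefix contains 201.185.105.241:
  200.0.0.0/7 (200.0.0.0 - 201.255.255.255) -> ens12
  201.184.0.0/13 (201.184.0.0 - 201.191.255.255) -> ens17
  201.185.0.0/17 (201.185.0.0 - 201.185.127.255) -> ens18
More-specific entries that do NOT match:
  201.185.105.224/30 (201.185.105.224 - 201.185.105.227) does not contain 201.185.105.241
  201.185.105.224/28 (201.185.105.224 - 201.185.105.239) does not contain 201.185.105.241
  201.185.104.192/26 (201.185.104.192 - 201.185.104.255) does not contain 201.185.105.241
  201.185.107.0/24 (201.185.107.0 - 201.185.107.255) does not contain 201.185.105.241
  201.185.104.0/24 (201.185.104.0 - 201.185.104.255) does not contain 201.185.105.241
  73.185.104.0/23 (73.185.104.0 - 73.185.105.255) does not contain 201.185.105.241
  201.185.72.0/21 (201.185.72.0 - 201.185.79.255) does not contain 201.185.105.241
Longest matching prefix is /17 -> interface ens18.

ens18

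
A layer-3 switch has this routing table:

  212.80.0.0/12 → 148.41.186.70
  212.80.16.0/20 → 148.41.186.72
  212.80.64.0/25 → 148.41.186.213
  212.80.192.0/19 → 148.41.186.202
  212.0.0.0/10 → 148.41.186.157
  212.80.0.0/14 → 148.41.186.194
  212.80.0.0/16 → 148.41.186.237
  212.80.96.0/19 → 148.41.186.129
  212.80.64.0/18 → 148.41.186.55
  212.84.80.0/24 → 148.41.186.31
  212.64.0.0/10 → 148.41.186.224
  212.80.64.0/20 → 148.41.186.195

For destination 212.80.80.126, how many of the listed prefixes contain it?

5

Prefixes containing 212.80.80.126:
  212.64.0.0/10 (212.64.0.0 - 212.127.255.255)
  212.80.0.0/12 (212.80.0.0 - 212.95.255.255)
  212.80.0.0/14 (212.80.0.0 - 212.83.255.255)
  212.80.0.0/16 (212.80.0.0 - 212.80.255.255)
  212.80.64.0/18 (212.80.64.0 - 212.80.127.255)
Total matching entries: 5.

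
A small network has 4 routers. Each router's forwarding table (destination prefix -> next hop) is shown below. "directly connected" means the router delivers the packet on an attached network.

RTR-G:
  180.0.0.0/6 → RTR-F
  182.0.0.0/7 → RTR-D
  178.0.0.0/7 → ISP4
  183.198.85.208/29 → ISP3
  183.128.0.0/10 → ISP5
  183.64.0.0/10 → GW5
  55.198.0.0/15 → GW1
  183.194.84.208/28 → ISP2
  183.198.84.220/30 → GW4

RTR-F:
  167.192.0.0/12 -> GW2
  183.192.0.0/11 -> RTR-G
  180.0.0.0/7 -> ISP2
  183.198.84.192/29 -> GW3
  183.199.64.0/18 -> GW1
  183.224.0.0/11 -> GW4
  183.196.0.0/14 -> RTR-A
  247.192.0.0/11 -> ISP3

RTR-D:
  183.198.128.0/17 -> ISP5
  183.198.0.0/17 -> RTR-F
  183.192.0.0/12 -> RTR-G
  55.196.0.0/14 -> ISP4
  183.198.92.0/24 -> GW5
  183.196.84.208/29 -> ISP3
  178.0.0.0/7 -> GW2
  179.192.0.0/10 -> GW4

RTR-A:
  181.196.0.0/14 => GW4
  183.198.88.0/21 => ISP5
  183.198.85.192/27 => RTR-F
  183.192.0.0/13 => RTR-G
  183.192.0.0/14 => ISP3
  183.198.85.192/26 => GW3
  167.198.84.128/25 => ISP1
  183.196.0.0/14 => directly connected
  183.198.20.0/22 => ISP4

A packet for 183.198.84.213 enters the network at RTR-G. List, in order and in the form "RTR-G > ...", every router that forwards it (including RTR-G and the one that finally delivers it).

At RTR-G: longest match for 183.198.84.213 is 182.0.0.0/7 -> RTR-D
At RTR-D: longest match for 183.198.84.213 is 183.198.0.0/17 -> RTR-F
At RTR-F: longest match for 183.198.84.213 is 183.196.0.0/14 -> RTR-A
At RTR-A: longest match for 183.198.84.213 is 183.196.0.0/14 -> directly connected

RTR-G > RTR-D > RTR-F > RTR-A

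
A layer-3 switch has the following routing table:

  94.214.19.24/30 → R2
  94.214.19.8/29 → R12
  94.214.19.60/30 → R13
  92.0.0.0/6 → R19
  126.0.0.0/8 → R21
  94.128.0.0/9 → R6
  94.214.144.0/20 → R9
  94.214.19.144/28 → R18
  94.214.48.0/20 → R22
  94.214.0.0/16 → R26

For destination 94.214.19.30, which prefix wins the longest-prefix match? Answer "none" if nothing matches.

94.214.0.0/16

Entries matching 94.214.19.30:
  92.0.0.0/6 (92.0.0.0 - 95.255.255.255)
  94.128.0.0/9 (94.128.0.0 - 94.255.255.255)
  94.214.0.0/16 (94.214.0.0 - 94.214.255.255)
Most specific is 94.214.0.0/16.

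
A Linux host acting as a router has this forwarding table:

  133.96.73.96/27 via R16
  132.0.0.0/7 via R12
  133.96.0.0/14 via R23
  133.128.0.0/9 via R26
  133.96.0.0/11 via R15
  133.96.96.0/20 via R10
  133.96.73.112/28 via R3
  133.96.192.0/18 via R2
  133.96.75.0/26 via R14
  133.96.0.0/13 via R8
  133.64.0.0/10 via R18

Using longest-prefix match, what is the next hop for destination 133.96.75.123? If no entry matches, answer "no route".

R23

Routes whose prefix contains 133.96.75.123:
  132.0.0.0/7 (132.0.0.0 - 133.255.255.255) -> R12
  133.64.0.0/10 (133.64.0.0 - 133.127.255.255) -> R18
  133.96.0.0/11 (133.96.0.0 - 133.127.255.255) -> R15
  133.96.0.0/13 (133.96.0.0 - 133.103.255.255) -> R8
  133.96.0.0/14 (133.96.0.0 - 133.99.255.255) -> R23
More-specific entries that do NOT match:
  133.96.73.112/28 (133.96.73.112 - 133.96.73.127) does not contain 133.96.75.123
  133.96.73.96/27 (133.96.73.96 - 133.96.73.127) does not contain 133.96.75.123
  133.96.75.0/26 (133.96.75.0 - 133.96.75.63) does not contain 133.96.75.123
  133.96.96.0/20 (133.96.96.0 - 133.96.111.255) does not contain 133.96.75.123
  133.96.192.0/18 (133.96.192.0 - 133.96.255.255) does not contain 133.96.75.123
Longest matching prefix is /14 -> next hop R23.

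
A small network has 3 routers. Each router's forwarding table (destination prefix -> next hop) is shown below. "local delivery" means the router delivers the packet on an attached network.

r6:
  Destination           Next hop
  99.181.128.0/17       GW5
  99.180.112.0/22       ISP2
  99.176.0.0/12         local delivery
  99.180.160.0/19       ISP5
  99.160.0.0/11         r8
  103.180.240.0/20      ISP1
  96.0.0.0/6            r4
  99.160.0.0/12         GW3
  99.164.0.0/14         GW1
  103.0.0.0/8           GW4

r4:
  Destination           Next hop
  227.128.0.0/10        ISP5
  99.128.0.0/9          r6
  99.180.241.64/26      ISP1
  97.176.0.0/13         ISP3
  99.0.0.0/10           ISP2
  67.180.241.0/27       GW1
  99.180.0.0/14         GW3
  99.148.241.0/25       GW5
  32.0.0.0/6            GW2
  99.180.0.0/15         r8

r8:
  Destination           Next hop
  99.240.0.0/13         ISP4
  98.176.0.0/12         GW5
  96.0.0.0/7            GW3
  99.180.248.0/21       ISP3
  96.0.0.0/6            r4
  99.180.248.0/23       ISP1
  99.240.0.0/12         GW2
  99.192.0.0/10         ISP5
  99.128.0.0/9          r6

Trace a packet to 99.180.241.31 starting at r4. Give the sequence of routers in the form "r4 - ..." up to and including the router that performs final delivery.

At r4: longest match for 99.180.241.31 is 99.180.0.0/15 -> r8
At r8: longest match for 99.180.241.31 is 99.128.0.0/9 -> r6
At r6: longest match for 99.180.241.31 is 99.176.0.0/12 -> local delivery

r4 - r8 - r6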